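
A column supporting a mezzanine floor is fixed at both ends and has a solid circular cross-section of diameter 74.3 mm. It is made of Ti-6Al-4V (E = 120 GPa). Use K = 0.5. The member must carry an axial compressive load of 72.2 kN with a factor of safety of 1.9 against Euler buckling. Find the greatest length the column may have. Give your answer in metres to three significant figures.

L_max ≈ 7.19 m

I = πd⁴/64 = π×74.3⁴/64 = 1.496×10^6 mm⁴
I = 1.496×10^-6 m⁴
Required critical load P_cr = n·P = 1.9 × 72.2 = 137.2 kN = 1.372×10^5 N
From P_cr = π²EI/(K·L)²:  L = (1/K)·√(π²EI/P_cr) = (1/0.5)·√(π²×1.20×10^11×1.496×10^-6/1.372×10^5)
L = 7.19 m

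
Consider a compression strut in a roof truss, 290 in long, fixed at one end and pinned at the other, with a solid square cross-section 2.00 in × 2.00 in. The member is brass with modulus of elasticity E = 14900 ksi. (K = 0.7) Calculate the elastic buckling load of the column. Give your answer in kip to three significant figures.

I = a⁴/12 = 2.00⁴/12 = 1.333 in⁴
Effective length L_e = K·L = 0.7 × 290 = 203.0 in
P_cr = π²EI / L_e² = π² × 14900×10³ × 1.333 / 203.0² = 4.758×10^3 lb

P_cr ≈ 4.76 kip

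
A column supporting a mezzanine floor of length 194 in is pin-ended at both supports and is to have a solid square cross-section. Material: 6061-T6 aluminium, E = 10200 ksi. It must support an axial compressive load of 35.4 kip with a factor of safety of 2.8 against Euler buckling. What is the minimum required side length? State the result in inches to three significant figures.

Required P_cr = n·P = 2.8 × 35.4 = 99.12 kip
L_e = K·L = 1 × 194 = 194.0 in
Required I = P_cr·L_e²/(π²E) = 9.912×10^4 × 194.0² / (π² × 1.02×10^7) = 37.06 in⁴
Solid square: I = a⁴/12  ⇒  a = (12I)^(1/4) = (12×37.06)^(1/4) = 4.59 in

a ≈ 4.59 in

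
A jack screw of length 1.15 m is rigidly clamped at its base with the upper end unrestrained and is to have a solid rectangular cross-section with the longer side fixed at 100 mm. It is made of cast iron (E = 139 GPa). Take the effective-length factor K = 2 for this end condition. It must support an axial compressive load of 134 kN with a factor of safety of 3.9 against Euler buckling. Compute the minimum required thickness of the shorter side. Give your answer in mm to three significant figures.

b ≈ 62.3 mm

Required P_cr = n·P = 3.9 × 134 = 522.6 kN
L_e = K·L = 2 × 1.15 = 2.300 m
Required I = P_cr·L_e²/(π²E) = 5.226×10^5 × 2.300² / (π² × 1.39×10^11) = 2.015×10^-6 m⁴
I_req = 2.015×10^6 mm⁴
Rectangle, weak axis: I_min = h·b³/12 with h = 100 mm fixed  ⇒  b = (12I/h)^(1/3) = 62.3 mm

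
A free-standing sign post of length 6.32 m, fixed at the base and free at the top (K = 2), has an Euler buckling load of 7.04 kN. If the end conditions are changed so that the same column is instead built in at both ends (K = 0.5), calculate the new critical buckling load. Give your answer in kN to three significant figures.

P_cr ∝ 1/K², so P_cr,new = P_cr,old × (K_old/K_new)² = 7.04 × (2/0.5)²
= 7.04 × 16.00 = 113 kN

P_cr ≈ 113 kN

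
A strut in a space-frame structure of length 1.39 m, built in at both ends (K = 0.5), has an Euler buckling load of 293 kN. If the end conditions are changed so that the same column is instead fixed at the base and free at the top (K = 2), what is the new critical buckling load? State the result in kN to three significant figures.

P_cr ∝ 1/K², so P_cr,new = P_cr,old × (K_old/K_new)² = 293 × (0.5/2)²
= 293 × 0.06250 = 18.3 kN

P_cr ≈ 18.3 kN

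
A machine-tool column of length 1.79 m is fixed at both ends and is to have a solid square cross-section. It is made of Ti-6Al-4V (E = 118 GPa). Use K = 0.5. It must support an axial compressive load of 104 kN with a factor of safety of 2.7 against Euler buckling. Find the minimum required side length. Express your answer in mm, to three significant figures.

a ≈ 39.0 mm

Required P_cr = n·P = 2.7 × 104 = 280.8 kN
L_e = K·L = 0.5 × 1.79 = 0.8950 m
Required I = P_cr·L_e²/(π²E) = 2.808×10^5 × 0.8950² / (π² × 1.18×10^11) = 1.931×10^-7 m⁴
I_req = 1.931×10^5 mm⁴
Solid square: I = a⁴/12  ⇒  a = (12I)^(1/4) = (12×1.931×10^5)^(1/4) = 39.0 mm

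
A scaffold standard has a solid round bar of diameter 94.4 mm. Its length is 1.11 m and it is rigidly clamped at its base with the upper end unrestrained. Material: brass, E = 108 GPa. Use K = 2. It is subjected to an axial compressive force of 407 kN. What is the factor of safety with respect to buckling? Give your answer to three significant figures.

n ≈ 2.07

I = πd⁴/64 = π×94.4⁴/64 = 3.898×10^6 mm⁴
I = 3.898×10^6 mm⁴ = 3.898×10^-6 m⁴
Effective length L_e = K·L = 2 × 1.11 = 2.220 m
P_cr = π²EI / L_e² = π² × 108×10⁹ × 3.898×10^-6 / 2.220² = 8.431×10^5 N
Factor of safety n = P_cr / P = 843.09 / 407 = 2.07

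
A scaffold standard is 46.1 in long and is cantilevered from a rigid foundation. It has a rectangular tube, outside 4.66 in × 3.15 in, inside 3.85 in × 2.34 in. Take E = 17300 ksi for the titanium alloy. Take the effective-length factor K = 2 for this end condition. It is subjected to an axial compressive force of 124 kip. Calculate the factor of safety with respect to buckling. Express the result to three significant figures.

Weak-axis I_min = (h_o·b_o³ − h_i·b_i³)/12 with b_o = 3.15, b_i = 2.340 in (shorter outer/inner sides).
I_min = (4.66×3.15³ − 3.850×2.340³)/12 = 8.027 in⁴
Effective length L_e = K·L = 2 × 46.1 = 92.20 in
P_cr = π²EI / L_e² = π² × 17300×10³ × 8.027 / 92.20² = 1.612×10^5 lb
Factor of safety n = P_cr / P = 161.22 / 124 = 1.30

n ≈ 1.30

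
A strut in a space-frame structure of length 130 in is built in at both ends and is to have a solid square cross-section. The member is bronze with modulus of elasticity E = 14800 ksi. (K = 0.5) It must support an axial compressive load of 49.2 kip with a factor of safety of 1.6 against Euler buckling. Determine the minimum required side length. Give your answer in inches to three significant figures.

Required P_cr = n·P = 1.6 × 49.2 = 78.72 kip
L_e = K·L = 0.5 × 130 = 65.00 in
Required I = P_cr·L_e²/(π²E) = 7.872×10^4 × 65.00² / (π² × 1.48×10^7) = 2.277 in⁴
Solid square: I = a⁴/12  ⇒  a = (12I)^(1/4) = (12×2.277)^(1/4) = 2.29 in

a ≈ 2.29 in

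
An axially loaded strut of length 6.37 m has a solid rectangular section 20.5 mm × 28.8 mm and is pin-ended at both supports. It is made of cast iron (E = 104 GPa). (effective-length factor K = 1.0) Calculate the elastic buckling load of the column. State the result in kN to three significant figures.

Buckling occurs about the weak axis: I_min = h·b³/12 with b = 20.5 mm (the shorter side).
I_min = 28.8×20.5³/12 = 2.068×10^4 mm⁴
I = 2.068×10^4 mm⁴ = 2.068×10^-8 m⁴
Effective length L_e = K·L = 1 × 6.37 = 6.370 m
P_cr = π²EI / L_e² = π² × 104×10⁹ × 2.068×10^-8 / 6.370² = 523.0 N

P_cr ≈ 0.523 kN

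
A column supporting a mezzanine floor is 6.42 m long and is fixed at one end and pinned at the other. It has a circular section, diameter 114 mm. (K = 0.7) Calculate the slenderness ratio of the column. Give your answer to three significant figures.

λ ≈ 158

For a solid circle r = d/4 = 114/4 = 28.50 mm
L_e = K·L = 0.7 × 6.42 m = 4.494 m = 4494.0 mm
λ = L_e / r_min = 4494.0 / 28.50 = 158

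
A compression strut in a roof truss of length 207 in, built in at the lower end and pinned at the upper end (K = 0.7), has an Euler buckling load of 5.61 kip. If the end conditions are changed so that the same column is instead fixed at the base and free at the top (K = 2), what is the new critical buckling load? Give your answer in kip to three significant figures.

P_cr ∝ 1/K², so P_cr,new = P_cr,old × (K_old/K_new)² = 5.61 × (0.7/2)²
= 5.61 × 0.1225 = 0.687 kip

P_cr ≈ 0.687 kip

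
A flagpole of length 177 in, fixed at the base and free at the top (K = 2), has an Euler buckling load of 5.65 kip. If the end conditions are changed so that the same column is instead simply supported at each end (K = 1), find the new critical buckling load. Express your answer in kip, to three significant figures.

P_cr ≈ 22.6 kip

P_cr ∝ 1/K², so P_cr,new = P_cr,old × (K_old/K_new)² = 5.65 × (2/1)²
= 5.65 × 4.000 = 22.6 kip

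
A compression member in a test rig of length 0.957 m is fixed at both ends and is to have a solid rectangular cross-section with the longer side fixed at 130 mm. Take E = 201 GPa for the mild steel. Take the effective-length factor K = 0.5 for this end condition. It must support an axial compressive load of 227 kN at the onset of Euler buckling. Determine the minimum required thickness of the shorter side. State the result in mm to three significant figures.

b ≈ 13.4 mm

L_e = K·L = 0.5 × 0.957 = 0.4785 m
Required I = P_cr·L_e²/(π²E) = 2.270×10^5 × 0.4785² / (π² × 2.01×10^11) = 2.620×10^-8 m⁴
I_req = 2.620×10^4 mm⁴
Rectangle, weak axis: I_min = h·b³/12 with h = 130 mm fixed  ⇒  b = (12I/h)^(1/3) = 13.4 mm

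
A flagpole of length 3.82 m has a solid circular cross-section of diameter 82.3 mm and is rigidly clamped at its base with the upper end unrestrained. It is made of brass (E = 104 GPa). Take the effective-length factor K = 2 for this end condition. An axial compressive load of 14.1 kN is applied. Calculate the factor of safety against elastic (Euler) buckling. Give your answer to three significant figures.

n ≈ 2.81

I = πd⁴/64 = π×82.3⁴/64 = 2.252×10^6 mm⁴
I = 2.252×10^6 mm⁴ = 2.252×10^-6 m⁴
Effective length L_e = K·L = 2 × 3.82 = 7.640 m
P_cr = π²EI / L_e² = π² × 104×10⁹ × 2.252×10^-6 / 7.640² = 3.960×10^4 N
Factor of safety n = P_cr / P = 39.602 / 14.1 = 2.81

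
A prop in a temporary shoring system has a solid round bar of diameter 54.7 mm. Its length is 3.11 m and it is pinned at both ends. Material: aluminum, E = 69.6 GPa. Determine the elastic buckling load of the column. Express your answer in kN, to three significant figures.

P_cr ≈ 31.2 kN

I = πd⁴/64 = π×54.7⁴/64 = 4.395×10^5 mm⁴
I = 4.395×10^5 mm⁴ = 4.395×10^-7 m⁴
Effective length L_e = K·L = 1 × 3.11 = 3.110 m
P_cr = π²EI / L_e² = π² × 69.6×10⁹ × 4.395×10^-7 / 3.110² = 3.121×10^4 N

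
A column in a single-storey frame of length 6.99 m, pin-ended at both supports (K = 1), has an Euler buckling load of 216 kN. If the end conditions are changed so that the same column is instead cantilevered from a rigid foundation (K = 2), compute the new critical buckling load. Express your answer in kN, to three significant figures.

P_cr ∝ 1/K², so P_cr,new = P_cr,old × (K_old/K_new)² = 216 × (1/2)²
= 216 × 0.2500 = 54.0 kN

P_cr ≈ 54.0 kN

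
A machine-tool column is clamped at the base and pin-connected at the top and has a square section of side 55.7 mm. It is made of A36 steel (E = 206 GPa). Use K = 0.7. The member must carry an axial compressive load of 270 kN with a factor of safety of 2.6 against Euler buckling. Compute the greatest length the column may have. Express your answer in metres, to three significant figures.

I = a⁴/12 = 55.7⁴/12 = 8.021×10^5 mm⁴
I = 8.021×10^-7 m⁴
Required critical load P_cr = n·P = 2.6 × 270 = 702.0 kN = 7.020×10^5 N
From P_cr = π²EI/(K·L)²:  L = (1/K)·√(π²EI/P_cr) = (1/0.7)·√(π²×2.06×10^11×8.021×10^-7/7.020×10^5)
L = 2.18 m

L_max ≈ 2.18 m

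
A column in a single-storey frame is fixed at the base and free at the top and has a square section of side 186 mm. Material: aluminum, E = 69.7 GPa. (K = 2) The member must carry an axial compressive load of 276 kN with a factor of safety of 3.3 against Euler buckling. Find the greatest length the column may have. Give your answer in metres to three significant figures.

L_max ≈ 4.34 m

I = a⁴/12 = 186⁴/12 = 9.974×10^7 mm⁴
I = 9.974×10^-5 m⁴
Required critical load P_cr = n·P = 3.3 × 276 = 910.8 kN = 9.108×10^5 N
From P_cr = π²EI/(K·L)²:  L = (1/K)·√(π²EI/P_cr) = (1/2)·√(π²×6.97×10^10×9.974×10^-5/9.108×10^5)
L = 4.34 m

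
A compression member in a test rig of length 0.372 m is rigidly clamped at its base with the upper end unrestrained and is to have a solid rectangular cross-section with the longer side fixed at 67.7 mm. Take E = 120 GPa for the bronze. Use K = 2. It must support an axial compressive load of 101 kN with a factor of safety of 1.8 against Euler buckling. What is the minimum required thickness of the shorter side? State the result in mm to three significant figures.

Required P_cr = n·P = 1.8 × 101 = 181.8 kN
L_e = K·L = 2 × 0.372 = 0.7440 m
Required I = P_cr·L_e²/(π²E) = 1.818×10^5 × 0.7440² / (π² × 1.20×10^11) = 8.497×10^-8 m⁴
I_req = 8.497×10^4 mm⁴
Rectangle, weak axis: I_min = h·b³/12 with h = 67.7 mm fixed  ⇒  b = (12I/h)^(1/3) = 24.7 mm

b ≈ 24.7 mm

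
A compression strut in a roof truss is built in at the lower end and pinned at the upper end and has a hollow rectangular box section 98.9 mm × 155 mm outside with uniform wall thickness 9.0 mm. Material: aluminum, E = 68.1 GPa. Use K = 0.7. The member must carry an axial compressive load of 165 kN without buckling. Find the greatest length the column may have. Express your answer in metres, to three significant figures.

Inner dimensions: h_i = 155 − 2×9.0 = 137.0 mm, b_i = 98.9 − 2×9.0 = 80.90 mm
Weak-axis I_min = (h_o·b_o³ − h_i·b_i³)/12 with b_o = 98.9, b_i = 80.90 mm (shorter outer/inner sides).
I_min = (155×98.9³ − 137.0×80.90³)/12 = 6.450×10^6 mm⁴
I = 6.450×10^-6 m⁴
At the buckling limit P_cr = P = 1.650×10^5 N
From P_cr = π²EI/(K·L)²:  L = (1/K)·√(π²EI/P_cr) = (1/0.7)·√(π²×6.81×10^10×6.450×10^-6/1.650×10^5)
L = 7.32 m

L_max ≈ 7.32 m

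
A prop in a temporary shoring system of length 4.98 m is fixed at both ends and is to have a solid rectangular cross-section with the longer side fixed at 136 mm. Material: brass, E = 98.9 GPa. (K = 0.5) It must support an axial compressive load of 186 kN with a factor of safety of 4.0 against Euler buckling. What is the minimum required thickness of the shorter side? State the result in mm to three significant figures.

Required P_cr = n·P = 4.0 × 186 = 744.0 kN
L_e = K·L = 0.5 × 4.98 = 2.490 m
Required I = P_cr·L_e²/(π²E) = 7.440×10^5 × 2.490² / (π² × 9.89×10^10) = 4.726×10^-6 m⁴
I_req = 4.726×10^6 mm⁴
Rectangle, weak axis: I_min = h·b³/12 with h = 136 mm fixed  ⇒  b = (12I/h)^(1/3) = 74.7 mm

b ≈ 74.7 mm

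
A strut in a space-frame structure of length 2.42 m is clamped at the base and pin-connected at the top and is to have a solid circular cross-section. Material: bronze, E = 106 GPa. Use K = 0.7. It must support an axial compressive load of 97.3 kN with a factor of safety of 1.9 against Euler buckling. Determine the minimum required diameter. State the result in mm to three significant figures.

d ≈ 56.7 mm

Required P_cr = n·P = 1.9 × 97.3 = 184.9 kN
L_e = K·L = 0.7 × 2.42 = 1.694 m
Required I = P_cr·L_e²/(π²E) = 1.849×10^5 × 1.694² / (π² × 1.06×10^11) = 5.071×10^-7 m⁴
I_req = 5.071×10^5 mm⁴
Solid circle: I = πd⁴/64  ⇒  d = (64I/π)^(1/4) = (64×5.071×10^5/π)^(1/4) = 56.7 mm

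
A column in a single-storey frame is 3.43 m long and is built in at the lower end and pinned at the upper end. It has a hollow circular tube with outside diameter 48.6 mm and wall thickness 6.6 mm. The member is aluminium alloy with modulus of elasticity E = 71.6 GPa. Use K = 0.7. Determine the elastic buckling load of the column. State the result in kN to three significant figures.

Inner diameter d_i = 48.6 − 2×6.6 = 35.40 mm
I = π(d_o⁴ − d_i⁴)/64 = π(48.6⁴ − 35.40⁴)/64 = 1.968×10^5 mm⁴
I = 1.968×10^5 mm⁴ = 1.968×10^-7 m⁴
Effective length L_e = K·L = 0.7 × 3.43 = 2.401 m
P_cr = π²EI / L_e² = π² × 71.6×10⁹ × 1.968×10^-7 / 2.401² = 2.412×10^4 N

P_cr ≈ 24.1 kN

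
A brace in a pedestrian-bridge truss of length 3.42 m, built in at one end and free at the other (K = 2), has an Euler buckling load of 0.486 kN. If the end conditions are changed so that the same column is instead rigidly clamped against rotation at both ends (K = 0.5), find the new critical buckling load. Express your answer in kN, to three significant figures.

P_cr ∝ 1/K², so P_cr,new = P_cr,old × (K_old/K_new)² = 0.486 × (2/0.5)²
= 0.486 × 16.00 = 7.78 kN

P_cr ≈ 7.78 kN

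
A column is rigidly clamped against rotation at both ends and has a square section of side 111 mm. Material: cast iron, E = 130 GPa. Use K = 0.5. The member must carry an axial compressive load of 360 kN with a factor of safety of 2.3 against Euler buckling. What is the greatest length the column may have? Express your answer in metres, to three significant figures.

I = a⁴/12 = 111⁴/12 = 1.265×10^7 mm⁴
I = 1.265×10^-5 m⁴
Required critical load P_cr = n·P = 2.3 × 360 = 828.0 kN = 8.280×10^5 N
From P_cr = π²EI/(K·L)²:  L = (1/K)·√(π²EI/P_cr) = (1/0.5)·√(π²×1.30×10^11×1.265×10^-5/8.280×10^5)
L = 8.86 m

L_max ≈ 8.86 m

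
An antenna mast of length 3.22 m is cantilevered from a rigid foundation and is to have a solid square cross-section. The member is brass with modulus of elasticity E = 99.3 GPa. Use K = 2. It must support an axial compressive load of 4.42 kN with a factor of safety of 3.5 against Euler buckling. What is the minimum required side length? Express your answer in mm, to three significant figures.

Required P_cr = n·P = 3.5 × 4.42 = 15.47 kN
L_e = K·L = 2 × 3.22 = 6.440 m
Required I = P_cr·L_e²/(π²E) = 1.547×10^4 × 6.440² / (π² × 9.93×10^10) = 6.547×10^-7 m⁴
I_req = 6.547×10^5 mm⁴
Solid square: I = a⁴/12  ⇒  a = (12I)^(1/4) = (12×6.547×10^5)^(1/4) = 52.9 mm

a ≈ 52.9 mm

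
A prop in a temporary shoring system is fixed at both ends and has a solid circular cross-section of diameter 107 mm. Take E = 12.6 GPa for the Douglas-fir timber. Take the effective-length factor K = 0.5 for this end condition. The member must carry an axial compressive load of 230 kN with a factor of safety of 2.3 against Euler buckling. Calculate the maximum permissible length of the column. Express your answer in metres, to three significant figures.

I = πd⁴/64 = π×107⁴/64 = 6.434×10^6 mm⁴
I = 6.434×10^-6 m⁴
Required critical load P_cr = n·P = 2.3 × 230 = 529.0 kN = 5.290×10^5 N
From P_cr = π²EI/(K·L)²:  L = (1/K)·√(π²EI/P_cr) = (1/0.5)·√(π²×1.26×10^10×6.434×10^-6/5.290×10^5)
L = 2.46 m

L_max ≈ 2.46 m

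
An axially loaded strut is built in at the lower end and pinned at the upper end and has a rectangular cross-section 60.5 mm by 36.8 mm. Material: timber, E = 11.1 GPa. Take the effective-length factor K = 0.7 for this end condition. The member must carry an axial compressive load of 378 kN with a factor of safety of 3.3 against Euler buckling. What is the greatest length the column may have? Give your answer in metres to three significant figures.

L_max ≈ 0.212 m

Buckling occurs about the weak axis: I_min = h·b³/12 with b = 36.8 mm (the shorter side).
I_min = 60.5×36.8³/12 = 2.513×10^5 mm⁴
I = 2.513×10^-7 m⁴
Required critical load P_cr = n·P = 3.3 × 378 = 1247 kN = 1.247×10^6 N
From P_cr = π²EI/(K·L)²:  L = (1/K)·√(π²EI/P_cr) = (1/0.7)·√(π²×1.11×10^10×2.513×10^-7/1.247×10^6)
L = 0.212 m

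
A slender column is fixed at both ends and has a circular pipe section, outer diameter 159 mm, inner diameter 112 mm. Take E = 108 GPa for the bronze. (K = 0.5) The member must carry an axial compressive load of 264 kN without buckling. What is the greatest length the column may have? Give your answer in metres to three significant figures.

d_o = 159 mm, d_i = 112 mm
I = π(d_o⁴ − d_i⁴)/64 = π(159⁴ − 112.0⁴)/64 = 2.365×10^7 mm⁴
I = 2.365×10^-5 m⁴
At the buckling limit P_cr = P = 2.640×10^5 N
From P_cr = π²EI/(K·L)²:  L = (1/K)·√(π²EI/P_cr) = (1/0.5)·√(π²×1.08×10^11×2.365×10^-5/2.640×10^5)
L = 19.5 m

L_max ≈ 19.5 m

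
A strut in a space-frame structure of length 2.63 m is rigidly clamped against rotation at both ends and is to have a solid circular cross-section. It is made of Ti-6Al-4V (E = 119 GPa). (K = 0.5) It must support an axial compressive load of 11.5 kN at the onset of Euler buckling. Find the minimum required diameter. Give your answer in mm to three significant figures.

d ≈ 24.2 mm

L_e = K·L = 0.5 × 2.63 = 1.315 m
Required I = P_cr·L_e²/(π²E) = 1.150×10^4 × 1.315² / (π² × 1.19×10^11) = 1.693×10^-8 m⁴
I_req = 1.693×10^4 mm⁴
Solid circle: I = πd⁴/64  ⇒  d = (64I/π)^(1/4) = (64×1.693×10^4/π)^(1/4) = 24.2 mm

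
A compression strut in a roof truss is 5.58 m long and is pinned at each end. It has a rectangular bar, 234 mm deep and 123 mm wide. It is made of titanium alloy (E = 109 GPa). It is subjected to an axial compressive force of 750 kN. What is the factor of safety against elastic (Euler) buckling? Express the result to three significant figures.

Buckling occurs about the weak axis: I_min = h·b³/12 with b = 123 mm (the shorter side).
I_min = 234×123³/12 = 3.629×10^7 mm⁴
I = 3.629×10^7 mm⁴ = 3.629×10^-5 m⁴
Effective length L_e = K·L = 1 × 5.58 = 5.580 m
P_cr = π²EI / L_e² = π² × 109×10⁹ × 3.629×10^-5 / 5.580² = 1.254×10^6 N
Factor of safety n = P_cr / P = 1253.7 / 750 = 1.67

n ≈ 1.67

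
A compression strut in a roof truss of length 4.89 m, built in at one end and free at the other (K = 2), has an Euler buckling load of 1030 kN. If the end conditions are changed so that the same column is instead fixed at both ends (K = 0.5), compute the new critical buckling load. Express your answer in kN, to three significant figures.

P_cr ≈ 16500 kN

P_cr ∝ 1/K², so P_cr,new = P_cr,old × (K_old/K_new)² = 1030 × (2/0.5)²
= 1030 × 16.00 = 16500 kN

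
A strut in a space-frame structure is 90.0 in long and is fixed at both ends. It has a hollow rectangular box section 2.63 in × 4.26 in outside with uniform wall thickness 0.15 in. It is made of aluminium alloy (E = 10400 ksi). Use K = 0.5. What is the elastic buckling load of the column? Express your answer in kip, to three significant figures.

Inner dimensions: h_i = 4.26 − 2×0.15 = 3.960 in, b_i = 2.63 − 2×0.15 = 2.330 in
Weak-axis I_min = (h_o·b_o³ − h_i·b_i³)/12 with b_o = 2.63, b_i = 2.330 in (shorter outer/inner sides).
I_min = (4.26×2.63³ − 3.960×2.330³)/12 = 2.284 in⁴
Effective length L_e = K·L = 0.5 × 90.0 = 45.00 in
P_cr = π²EI / L_e² = π² × 10400×10³ × 2.284 / 45.00² = 1.158×10^5 lb

P_cr ≈ 116 kip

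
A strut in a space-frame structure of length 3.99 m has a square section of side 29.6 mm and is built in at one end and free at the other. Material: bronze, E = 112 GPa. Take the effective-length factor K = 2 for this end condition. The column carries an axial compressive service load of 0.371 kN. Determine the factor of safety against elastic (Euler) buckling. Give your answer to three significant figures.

I = a⁴/12 = 29.6⁴/12 = 6.397×10^4 mm⁴
I = 6.397×10^4 mm⁴ = 6.397×10^-8 m⁴
Effective length L_e = K·L = 2 × 3.99 = 7.980 m
P_cr = π²EI / L_e² = π² × 112×10⁹ × 6.397×10^-8 / 7.980² = 1.110×10^3 N
Factor of safety n = P_cr / P = 1.1104 / 0.371 = 2.99

n ≈ 2.99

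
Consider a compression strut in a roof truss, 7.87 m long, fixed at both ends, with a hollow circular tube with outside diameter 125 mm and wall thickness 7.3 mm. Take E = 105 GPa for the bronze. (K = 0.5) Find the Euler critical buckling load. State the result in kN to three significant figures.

Inner diameter d_i = 125 − 2×7.3 = 110.4 mm
I = π(d_o⁴ − d_i⁴)/64 = π(125⁴ − 110.4⁴)/64 = 4.692×10^6 mm⁴
I = 4.692×10^6 mm⁴ = 4.692×10^-6 m⁴
Effective length L_e = K·L = 0.5 × 7.87 = 3.935 m
P_cr = π²EI / L_e² = π² × 105×10⁹ × 4.692×10^-6 / 3.935² = 3.140×10^5 N

P_cr ≈ 314 kN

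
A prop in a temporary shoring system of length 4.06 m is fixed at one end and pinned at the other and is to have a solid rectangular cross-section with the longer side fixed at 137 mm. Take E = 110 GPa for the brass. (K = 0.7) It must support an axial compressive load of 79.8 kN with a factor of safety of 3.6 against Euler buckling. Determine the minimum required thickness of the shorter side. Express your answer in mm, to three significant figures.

Required P_cr = n·P = 3.6 × 79.8 = 287.3 kN
L_e = K·L = 0.7 × 4.06 = 2.842 m
Required I = P_cr·L_e²/(π²E) = 2.873×10^5 × 2.842² / (π² × 1.10×10^11) = 2.137×10^-6 m⁴
I_req = 2.137×10^6 mm⁴
Rectangle, weak axis: I_min = h·b³/12 with h = 137 mm fixed  ⇒  b = (12I/h)^(1/3) = 57.2 mm

b ≈ 57.2 mm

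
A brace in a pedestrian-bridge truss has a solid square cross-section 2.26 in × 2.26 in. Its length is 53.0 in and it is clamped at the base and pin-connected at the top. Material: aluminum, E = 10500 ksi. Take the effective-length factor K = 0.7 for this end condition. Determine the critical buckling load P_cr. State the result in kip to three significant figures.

I = a⁴/12 = 2.26⁴/12 = 2.174 in⁴
Effective length L_e = K·L = 0.7 × 53.0 = 37.10 in
P_cr = π²EI / L_e² = π² × 10500×10³ × 2.174 / 37.10² = 1.637×10^5 lb

P_cr ≈ 164 kip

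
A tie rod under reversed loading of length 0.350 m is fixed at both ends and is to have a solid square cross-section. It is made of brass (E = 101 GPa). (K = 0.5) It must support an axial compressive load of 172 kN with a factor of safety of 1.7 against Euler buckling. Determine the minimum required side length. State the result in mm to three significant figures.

Required P_cr = n·P = 1.7 × 172 = 292.4 kN
L_e = K·L = 0.5 × 0.350 = 0.1750 m
Required I = P_cr·L_e²/(π²E) = 2.924×10^5 × 0.1750² / (π² × 1.01×10^11) = 8.983×10^-9 m⁴
I_req = 8.983×10^3 mm⁴
Solid square: I = a⁴/12  ⇒  a = (12I)^(1/4) = (12×8.983×10^3)^(1/4) = 18.1 mm

a ≈ 18.1 mm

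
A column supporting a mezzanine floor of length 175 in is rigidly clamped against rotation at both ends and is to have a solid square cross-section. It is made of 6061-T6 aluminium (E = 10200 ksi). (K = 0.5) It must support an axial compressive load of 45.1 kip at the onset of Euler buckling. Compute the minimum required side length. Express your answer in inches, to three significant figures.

L_e = K·L = 0.5 × 175 = 87.50 in
Required I = P_cr·L_e²/(π²E) = 4.510×10^4 × 87.50² / (π² × 1.02×10^7) = 3.430 in⁴
Solid square: I = a⁴/12  ⇒  a = (12I)^(1/4) = (12×3.430)^(1/4) = 2.53 in

a ≈ 2.53 in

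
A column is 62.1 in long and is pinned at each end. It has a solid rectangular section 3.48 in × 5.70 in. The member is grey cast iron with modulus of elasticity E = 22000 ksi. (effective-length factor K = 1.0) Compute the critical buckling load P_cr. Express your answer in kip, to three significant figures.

Buckling occurs about the weak axis: I_min = h·b³/12 with b = 3.48 in (the shorter side).
I_min = 5.70×3.48³/12 = 20.02 in⁴
Effective length L_e = K·L = 1 × 62.1 = 62.10 in
P_cr = π²EI / L_e² = π² × 22000×10³ × 20.02 / 62.10² = 1.127×10^6 lb

P_cr ≈ 1130 kip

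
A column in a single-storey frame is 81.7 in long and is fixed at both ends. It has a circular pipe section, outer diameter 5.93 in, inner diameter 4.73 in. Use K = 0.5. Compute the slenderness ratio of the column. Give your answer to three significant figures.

λ ≈ 21.5

d_o = 5.93 in, d_i = 4.73 in
I = π(d_o⁴ − d_i⁴)/64 = π(5.93⁴ − 4.730⁴)/64 = 36.13 in⁴
A = 10.05 in²;  r_min = √(I/A) = √(36.13/10.05) = 1.896 in
L_e = K·L = 0.5 × 81.7 = 40.85 in
λ = L_e / r_min = 40.850 / 1.896 = 21.5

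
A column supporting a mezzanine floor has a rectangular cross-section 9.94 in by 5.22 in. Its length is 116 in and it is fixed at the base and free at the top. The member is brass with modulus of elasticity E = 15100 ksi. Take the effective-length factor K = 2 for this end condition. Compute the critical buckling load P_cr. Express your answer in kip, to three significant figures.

P_cr ≈ 326 kip

Buckling occurs about the weak axis: I_min = h·b³/12 with b = 5.22 in (the shorter side).
I_min = 9.94×5.22³/12 = 117.8 in⁴
Effective length L_e = K·L = 2 × 116 = 232.0 in
P_cr = π²EI / L_e² = π² × 15100×10³ × 117.8 / 232.0² = 3.262×10^5 lb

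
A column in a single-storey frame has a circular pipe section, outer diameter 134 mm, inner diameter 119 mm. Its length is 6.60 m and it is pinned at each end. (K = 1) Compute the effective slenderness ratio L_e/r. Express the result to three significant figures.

λ ≈ 147

d_o = 134 mm, d_i = 119 mm
I = π(d_o⁴ − d_i⁴)/64 = π(134⁴ − 119.0⁴)/64 = 5.983×10^6 mm⁴
A = 2.981×10^3 mm²;  r_min = √(I/A) = √(5.983×10^6/2.981×10^3) = 44.80 mm
L_e = K·L = 1 × 6.60 m = 6.600 m = 6600.0 mm
λ = L_e / r_min = 6600.0 / 44.80 = 147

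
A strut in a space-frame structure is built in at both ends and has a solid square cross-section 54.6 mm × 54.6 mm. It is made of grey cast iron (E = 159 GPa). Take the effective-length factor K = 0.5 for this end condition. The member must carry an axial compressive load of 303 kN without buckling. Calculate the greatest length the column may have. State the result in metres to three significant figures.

L_max ≈ 3.92 m

I = a⁴/12 = 54.6⁴/12 = 7.406×10^5 mm⁴
I = 7.406×10^-7 m⁴
At the buckling limit P_cr = P = 3.030×10^5 N
From P_cr = π²EI/(K·L)²:  L = (1/K)·√(π²EI/P_cr) = (1/0.5)·√(π²×1.59×10^11×7.406×10^-7/3.030×10^5)
L = 3.92 m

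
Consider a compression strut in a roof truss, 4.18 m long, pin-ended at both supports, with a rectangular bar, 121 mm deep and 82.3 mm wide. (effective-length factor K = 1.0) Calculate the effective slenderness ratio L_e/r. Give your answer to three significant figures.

For a rectangle r_min = b/√12 = 82.3/√12 = 23.76 mm
L_e = K·L = 1 × 4.18 m = 4.180 m = 4180.0 mm
λ = L_e / r_min = 4180.0 / 23.76 = 176

λ ≈ 176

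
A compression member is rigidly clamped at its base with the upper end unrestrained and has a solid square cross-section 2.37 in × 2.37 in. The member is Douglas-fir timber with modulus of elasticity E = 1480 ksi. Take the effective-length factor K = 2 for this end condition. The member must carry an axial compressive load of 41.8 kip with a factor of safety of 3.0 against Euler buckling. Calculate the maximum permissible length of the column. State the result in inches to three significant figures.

I = a⁴/12 = 2.37⁴/12 = 2.629 in⁴
Required critical load P_cr = n·P = 3.0 × 41.8 = 125.4 kip = 1.254×10^5 lb
From P_cr = π²EI/(K·L)²:  L = (1/K)·√(π²EI/P_cr) = (1/2)·√(π²×1.48×10^6×2.629/1.254×10^5)
L = 8.75 in

L_max ≈ 8.75 in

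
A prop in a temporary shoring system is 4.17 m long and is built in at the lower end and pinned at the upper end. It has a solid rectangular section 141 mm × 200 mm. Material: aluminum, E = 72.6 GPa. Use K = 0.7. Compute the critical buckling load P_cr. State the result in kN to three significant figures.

Buckling occurs about the weak axis: I_min = h·b³/12 with b = 141 mm (the shorter side).
I_min = 200×141³/12 = 4.672×10^7 mm⁴
I = 4.672×10^7 mm⁴ = 4.672×10^-5 m⁴
Effective length L_e = K·L = 0.7 × 4.17 = 2.919 m
P_cr = π²EI / L_e² = π² × 72.6×10⁹ × 4.672×10^-5 / 2.919² = 3.929×10^6 N

P_cr ≈ 3930 kN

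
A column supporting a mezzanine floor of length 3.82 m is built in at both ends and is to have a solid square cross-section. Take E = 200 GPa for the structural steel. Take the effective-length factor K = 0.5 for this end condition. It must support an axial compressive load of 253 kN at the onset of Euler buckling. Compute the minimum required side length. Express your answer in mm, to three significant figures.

a ≈ 48.7 mm

L_e = K·L = 0.5 × 3.82 = 1.910 m
Required I = P_cr·L_e²/(π²E) = 2.530×10^5 × 1.910² / (π² × 2.00×10^11) = 4.676×10^-7 m⁴
I_req = 4.676×10^5 mm⁴
Solid square: I = a⁴/12  ⇒  a = (12I)^(1/4) = (12×4.676×10^5)^(1/4) = 48.7 mm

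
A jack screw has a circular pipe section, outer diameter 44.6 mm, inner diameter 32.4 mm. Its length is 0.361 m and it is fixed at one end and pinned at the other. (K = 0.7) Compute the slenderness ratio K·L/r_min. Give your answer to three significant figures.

λ ≈ 18.3

d_o = 44.6 mm, d_i = 32.4 mm
I = π(d_o⁴ − d_i⁴)/64 = π(44.6⁴ − 32.40⁴)/64 = 1.401×10^5 mm⁴
A = 737.8 mm²;  r_min = √(I/A) = √(1.401×10^5/737.8) = 13.78 mm
L_e = K·L = 0.7 × 0.361 m = 0.2527 m = 252.70 mm
λ = L_e / r_min = 252.70 / 13.78 = 18.3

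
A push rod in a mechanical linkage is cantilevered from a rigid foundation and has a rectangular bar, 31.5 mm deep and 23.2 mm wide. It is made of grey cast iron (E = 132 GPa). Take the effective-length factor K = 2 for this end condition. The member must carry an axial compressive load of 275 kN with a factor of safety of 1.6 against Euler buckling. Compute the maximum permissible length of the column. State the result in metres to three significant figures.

L_max ≈ 0.156 m

Buckling occurs about the weak axis: I_min = h·b³/12 with b = 23.2 mm (the shorter side).
I_min = 31.5×23.2³/12 = 3.278×10^4 mm⁴
I = 3.278×10^-8 m⁴
Required critical load P_cr = n·P = 1.6 × 275 = 440.0 kN = 4.400×10^5 N
From P_cr = π²EI/(K·L)²:  L = (1/K)·√(π²EI/P_cr) = (1/2)·√(π²×1.32×10^11×3.278×10^-8/4.400×10^5)
L = 0.156 m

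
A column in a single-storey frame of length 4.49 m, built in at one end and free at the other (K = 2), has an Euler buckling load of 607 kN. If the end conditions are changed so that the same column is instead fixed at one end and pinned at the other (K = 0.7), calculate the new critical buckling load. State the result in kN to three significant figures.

P_cr ≈ 4960 kN

P_cr ∝ 1/K², so P_cr,new = P_cr,old × (K_old/K_new)² = 607 × (2/0.7)²
= 607 × 8.163 = 4960 kN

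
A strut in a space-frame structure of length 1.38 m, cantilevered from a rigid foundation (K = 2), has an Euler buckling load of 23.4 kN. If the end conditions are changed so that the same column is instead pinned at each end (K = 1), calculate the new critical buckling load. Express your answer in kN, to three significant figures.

P_cr ≈ 93.6 kN

P_cr ∝ 1/K², so P_cr,new = P_cr,old × (K_old/K_new)² = 23.4 × (2/1)²
= 23.4 × 4.000 = 93.6 kN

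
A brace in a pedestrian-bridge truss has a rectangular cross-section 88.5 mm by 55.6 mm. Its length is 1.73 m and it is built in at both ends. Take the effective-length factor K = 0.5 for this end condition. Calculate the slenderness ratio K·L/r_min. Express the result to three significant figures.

λ ≈ 53.9

Buckling occurs about the weak axis: I_min = h·b³/12 with b = 55.6 mm (the shorter side).
I_min = 88.5×55.6³/12 = 1.268×10^6 mm⁴
A = 4.921×10^3 mm²;  r_min = √(I/A) = √(1.268×10^6/4.921×10^3) = 16.05 mm
L_e = K·L = 0.5 × 1.73 m = 0.8650 m = 865.00 mm
λ = L_e / r_min = 865.00 / 16.05 = 53.9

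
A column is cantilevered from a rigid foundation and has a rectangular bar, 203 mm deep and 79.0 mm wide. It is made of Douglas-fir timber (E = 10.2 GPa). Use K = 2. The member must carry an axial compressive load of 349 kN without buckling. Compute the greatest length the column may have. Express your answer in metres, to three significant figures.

L_max ≈ 0.776 m

Buckling occurs about the weak axis: I_min = h·b³/12 with b = 79.0 mm (the shorter side).
I_min = 203×79.0³/12 = 8.341×10^6 mm⁴
I = 8.341×10^-6 m⁴
At the buckling limit P_cr = P = 3.490×10^5 N
From P_cr = π²EI/(K·L)²:  L = (1/K)·√(π²EI/P_cr) = (1/2)·√(π²×1.02×10^10×8.341×10^-6/3.490×10^5)
L = 0.776 m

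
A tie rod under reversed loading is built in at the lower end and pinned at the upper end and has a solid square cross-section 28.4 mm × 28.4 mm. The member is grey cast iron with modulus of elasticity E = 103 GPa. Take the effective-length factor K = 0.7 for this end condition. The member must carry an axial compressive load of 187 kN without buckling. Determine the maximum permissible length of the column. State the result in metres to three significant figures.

I = a⁴/12 = 28.4⁴/12 = 5.421×10^4 mm⁴
I = 5.421×10^-8 m⁴
At the buckling limit P_cr = P = 1.870×10^5 N
From P_cr = π²EI/(K·L)²:  L = (1/K)·√(π²EI/P_cr) = (1/0.7)·√(π²×1.03×10^11×5.421×10^-8/1.870×10^5)
L = 0.776 m

L_max ≈ 0.776 m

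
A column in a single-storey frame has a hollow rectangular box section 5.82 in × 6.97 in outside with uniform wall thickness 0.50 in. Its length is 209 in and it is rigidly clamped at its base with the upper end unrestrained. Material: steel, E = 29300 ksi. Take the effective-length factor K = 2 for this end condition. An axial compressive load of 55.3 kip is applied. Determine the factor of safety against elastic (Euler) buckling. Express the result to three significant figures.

n ≈ 1.76

Inner dimensions: h_i = 6.97 − 2×0.50 = 5.970 in, b_i = 5.82 − 2×0.50 = 4.820 in
Weak-axis I_min = (h_o·b_o³ − h_i·b_i³)/12 with b_o = 5.82, b_i = 4.820 in (shorter outer/inner sides).
I_min = (6.97×5.82³ − 5.970×4.820³)/12 = 58.79 in⁴
Effective length L_e = K·L = 2 × 209 = 418.0 in
P_cr = π²EI / L_e² = π² × 29300×10³ × 58.79 / 418.0² = 9.731×10^4 lb
Factor of safety n = P_cr / P = 97.308 / 55.3 = 1.76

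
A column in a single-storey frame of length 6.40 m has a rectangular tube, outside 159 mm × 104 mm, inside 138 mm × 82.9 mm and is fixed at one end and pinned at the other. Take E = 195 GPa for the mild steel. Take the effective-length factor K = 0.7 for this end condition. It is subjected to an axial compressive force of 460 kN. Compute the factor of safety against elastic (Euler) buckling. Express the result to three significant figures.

Weak-axis I_min = (h_o·b_o³ − h_i·b_i³)/12 with b_o = 104, b_i = 82.90 mm (shorter outer/inner sides).
I_min = (159×104³ − 138.0×82.90³)/12 = 8.353×10^6 mm⁴
I = 8.353×10^6 mm⁴ = 8.353×10^-6 m⁴
Effective length L_e = K·L = 0.7 × 6.40 = 4.480 m
P_cr = π²EI / L_e² = π² × 195×10⁹ × 8.353×10^-6 / 4.480² = 8.009×10^5 N
Factor of safety n = P_cr / P = 800.94 / 460 = 1.74

n ≈ 1.74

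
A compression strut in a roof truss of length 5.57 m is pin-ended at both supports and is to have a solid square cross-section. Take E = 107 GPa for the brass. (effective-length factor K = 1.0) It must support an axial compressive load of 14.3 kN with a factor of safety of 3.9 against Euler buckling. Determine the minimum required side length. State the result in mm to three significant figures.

a ≈ 66.6 mm

Required P_cr = n·P = 3.9 × 14.3 = 55.77 kN
L_e = K·L = 1 × 5.57 = 5.570 m
Required I = P_cr·L_e²/(π²E) = 5.577×10^4 × 5.570² / (π² × 1.07×10^11) = 1.638×10^-6 m⁴
I_req = 1.638×10^6 mm⁴
Solid square: I = a⁴/12  ⇒  a = (12I)^(1/4) = (12×1.638×10^6)^(1/4) = 66.6 mm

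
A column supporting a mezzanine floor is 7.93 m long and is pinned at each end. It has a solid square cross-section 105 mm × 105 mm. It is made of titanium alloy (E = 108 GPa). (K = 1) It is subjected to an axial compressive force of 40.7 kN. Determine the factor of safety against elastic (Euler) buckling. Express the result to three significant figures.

n ≈ 4.22

I = a⁴/12 = 105⁴/12 = 1.013×10^7 mm⁴
I = 1.013×10^7 mm⁴ = 1.013×10^-5 m⁴
Effective length L_e = K·L = 1 × 7.93 = 7.930 m
P_cr = π²EI / L_e² = π² × 108×10⁹ × 1.013×10^-5 / 7.930² = 1.717×10^5 N
Factor of safety n = P_cr / P = 171.69 / 40.7 = 4.22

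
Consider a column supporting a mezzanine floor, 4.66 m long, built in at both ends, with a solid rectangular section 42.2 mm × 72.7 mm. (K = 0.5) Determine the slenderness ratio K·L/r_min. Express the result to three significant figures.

For a rectangle r_min = b/√12 = 42.2/√12 = 12.18 mm
L_e = K·L = 0.5 × 4.66 m = 2.330 m = 2330.0 mm
λ = L_e / r_min = 2330.0 / 12.18 = 191

λ ≈ 191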